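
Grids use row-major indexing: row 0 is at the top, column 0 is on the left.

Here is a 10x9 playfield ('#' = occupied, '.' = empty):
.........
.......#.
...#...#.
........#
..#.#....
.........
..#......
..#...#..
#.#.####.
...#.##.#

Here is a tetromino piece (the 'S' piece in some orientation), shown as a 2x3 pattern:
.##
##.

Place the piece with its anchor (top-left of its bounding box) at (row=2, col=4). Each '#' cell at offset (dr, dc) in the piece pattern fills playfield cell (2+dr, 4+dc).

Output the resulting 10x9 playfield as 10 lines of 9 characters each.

Answer: .........
.......#.
...#.###.
....##..#
..#.#....
.........
..#......
..#...#..
#.#.####.
...#.##.#

Derivation:
Fill (2+0,4+1) = (2,5)
Fill (2+0,4+2) = (2,6)
Fill (2+1,4+0) = (3,4)
Fill (2+1,4+1) = (3,5)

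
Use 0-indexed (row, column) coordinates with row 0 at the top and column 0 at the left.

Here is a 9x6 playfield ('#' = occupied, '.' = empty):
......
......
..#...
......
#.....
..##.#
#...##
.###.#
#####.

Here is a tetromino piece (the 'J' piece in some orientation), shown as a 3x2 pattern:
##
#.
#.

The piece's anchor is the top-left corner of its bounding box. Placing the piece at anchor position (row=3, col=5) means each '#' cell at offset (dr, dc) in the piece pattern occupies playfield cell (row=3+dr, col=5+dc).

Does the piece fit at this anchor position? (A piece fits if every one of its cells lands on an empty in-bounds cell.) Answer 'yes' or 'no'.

Answer: no

Derivation:
Check each piece cell at anchor (3, 5):
  offset (0,0) -> (3,5): empty -> OK
  offset (0,1) -> (3,6): out of bounds -> FAIL
  offset (1,0) -> (4,5): empty -> OK
  offset (2,0) -> (5,5): occupied ('#') -> FAIL
All cells valid: no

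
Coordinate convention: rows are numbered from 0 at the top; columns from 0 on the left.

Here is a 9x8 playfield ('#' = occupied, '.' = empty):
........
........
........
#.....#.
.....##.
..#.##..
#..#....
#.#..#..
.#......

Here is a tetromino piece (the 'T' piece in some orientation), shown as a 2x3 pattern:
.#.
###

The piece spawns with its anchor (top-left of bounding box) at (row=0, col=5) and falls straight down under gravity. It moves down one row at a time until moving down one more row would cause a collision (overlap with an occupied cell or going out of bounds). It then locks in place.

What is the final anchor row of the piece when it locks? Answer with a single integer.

Spawn at (row=0, col=5). Try each row:
  row 0: fits
  row 1: fits
  row 2: blocked -> lock at row 1

Answer: 1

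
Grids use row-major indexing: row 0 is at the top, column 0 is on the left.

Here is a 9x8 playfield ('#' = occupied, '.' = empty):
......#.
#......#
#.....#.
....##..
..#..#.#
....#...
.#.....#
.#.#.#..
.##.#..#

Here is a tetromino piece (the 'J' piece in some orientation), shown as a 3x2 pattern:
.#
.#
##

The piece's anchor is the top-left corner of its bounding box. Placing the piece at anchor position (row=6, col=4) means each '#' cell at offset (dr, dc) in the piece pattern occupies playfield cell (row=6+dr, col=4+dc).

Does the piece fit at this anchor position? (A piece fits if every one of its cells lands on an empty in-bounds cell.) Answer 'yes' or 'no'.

Answer: no

Derivation:
Check each piece cell at anchor (6, 4):
  offset (0,1) -> (6,5): empty -> OK
  offset (1,1) -> (7,5): occupied ('#') -> FAIL
  offset (2,0) -> (8,4): occupied ('#') -> FAIL
  offset (2,1) -> (8,5): empty -> OK
All cells valid: no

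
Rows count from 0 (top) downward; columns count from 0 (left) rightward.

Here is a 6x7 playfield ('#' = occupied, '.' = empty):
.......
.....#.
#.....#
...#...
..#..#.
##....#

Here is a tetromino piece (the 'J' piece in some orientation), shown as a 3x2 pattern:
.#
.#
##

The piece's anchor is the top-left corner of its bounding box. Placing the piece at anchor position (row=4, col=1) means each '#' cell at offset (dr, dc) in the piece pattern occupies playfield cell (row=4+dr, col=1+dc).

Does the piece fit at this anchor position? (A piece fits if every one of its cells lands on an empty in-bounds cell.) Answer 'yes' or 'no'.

Answer: no

Derivation:
Check each piece cell at anchor (4, 1):
  offset (0,1) -> (4,2): occupied ('#') -> FAIL
  offset (1,1) -> (5,2): empty -> OK
  offset (2,0) -> (6,1): out of bounds -> FAIL
  offset (2,1) -> (6,2): out of bounds -> FAIL
All cells valid: no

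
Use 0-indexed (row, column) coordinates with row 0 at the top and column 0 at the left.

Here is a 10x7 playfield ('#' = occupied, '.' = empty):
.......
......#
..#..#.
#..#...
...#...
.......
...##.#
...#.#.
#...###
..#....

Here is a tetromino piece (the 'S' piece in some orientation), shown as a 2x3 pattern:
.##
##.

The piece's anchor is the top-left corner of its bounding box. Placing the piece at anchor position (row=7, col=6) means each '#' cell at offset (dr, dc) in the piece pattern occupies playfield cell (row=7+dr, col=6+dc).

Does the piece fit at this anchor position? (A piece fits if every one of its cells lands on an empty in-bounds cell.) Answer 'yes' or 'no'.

Answer: no

Derivation:
Check each piece cell at anchor (7, 6):
  offset (0,1) -> (7,7): out of bounds -> FAIL
  offset (0,2) -> (7,8): out of bounds -> FAIL
  offset (1,0) -> (8,6): occupied ('#') -> FAIL
  offset (1,1) -> (8,7): out of bounds -> FAIL
All cells valid: no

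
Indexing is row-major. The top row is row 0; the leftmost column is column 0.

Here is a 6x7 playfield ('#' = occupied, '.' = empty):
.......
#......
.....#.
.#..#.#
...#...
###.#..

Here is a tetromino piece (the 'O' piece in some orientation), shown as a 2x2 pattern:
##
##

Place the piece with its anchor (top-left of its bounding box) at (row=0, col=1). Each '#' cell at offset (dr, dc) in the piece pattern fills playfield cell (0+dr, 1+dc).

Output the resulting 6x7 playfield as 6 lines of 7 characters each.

Answer: .##....
###....
.....#.
.#..#.#
...#...
###.#..

Derivation:
Fill (0+0,1+0) = (0,1)
Fill (0+0,1+1) = (0,2)
Fill (0+1,1+0) = (1,1)
Fill (0+1,1+1) = (1,2)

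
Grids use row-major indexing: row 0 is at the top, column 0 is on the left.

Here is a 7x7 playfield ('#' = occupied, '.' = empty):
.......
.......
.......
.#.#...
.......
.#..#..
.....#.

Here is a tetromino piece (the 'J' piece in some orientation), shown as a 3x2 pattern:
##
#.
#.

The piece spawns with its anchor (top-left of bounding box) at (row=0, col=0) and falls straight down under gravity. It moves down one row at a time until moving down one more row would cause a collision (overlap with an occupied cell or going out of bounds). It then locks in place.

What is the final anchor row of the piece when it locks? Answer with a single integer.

Answer: 2

Derivation:
Spawn at (row=0, col=0). Try each row:
  row 0: fits
  row 1: fits
  row 2: fits
  row 3: blocked -> lock at row 2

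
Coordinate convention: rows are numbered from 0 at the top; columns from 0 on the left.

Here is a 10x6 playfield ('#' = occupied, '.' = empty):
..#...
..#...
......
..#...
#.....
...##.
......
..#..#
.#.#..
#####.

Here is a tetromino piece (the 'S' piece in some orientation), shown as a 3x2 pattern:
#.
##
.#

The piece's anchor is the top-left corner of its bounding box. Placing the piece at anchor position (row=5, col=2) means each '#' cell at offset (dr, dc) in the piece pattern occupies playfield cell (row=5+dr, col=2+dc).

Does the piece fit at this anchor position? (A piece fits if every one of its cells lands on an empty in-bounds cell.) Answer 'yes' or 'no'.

Check each piece cell at anchor (5, 2):
  offset (0,0) -> (5,2): empty -> OK
  offset (1,0) -> (6,2): empty -> OK
  offset (1,1) -> (6,3): empty -> OK
  offset (2,1) -> (7,3): empty -> OK
All cells valid: yes

Answer: yes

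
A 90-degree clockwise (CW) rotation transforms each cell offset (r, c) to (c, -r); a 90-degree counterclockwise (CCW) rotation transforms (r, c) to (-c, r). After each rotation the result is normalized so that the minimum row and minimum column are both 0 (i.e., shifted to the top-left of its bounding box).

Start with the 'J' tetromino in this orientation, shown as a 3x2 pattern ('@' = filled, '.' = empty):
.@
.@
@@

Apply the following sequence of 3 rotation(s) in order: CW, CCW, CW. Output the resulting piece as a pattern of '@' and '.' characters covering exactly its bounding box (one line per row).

Start:
.@
.@
@@
After rotation 1 (CW):
@..
@@@
After rotation 2 (CCW):
.@
.@
@@
After rotation 3 (CW):
@..
@@@

Answer: @..
@@@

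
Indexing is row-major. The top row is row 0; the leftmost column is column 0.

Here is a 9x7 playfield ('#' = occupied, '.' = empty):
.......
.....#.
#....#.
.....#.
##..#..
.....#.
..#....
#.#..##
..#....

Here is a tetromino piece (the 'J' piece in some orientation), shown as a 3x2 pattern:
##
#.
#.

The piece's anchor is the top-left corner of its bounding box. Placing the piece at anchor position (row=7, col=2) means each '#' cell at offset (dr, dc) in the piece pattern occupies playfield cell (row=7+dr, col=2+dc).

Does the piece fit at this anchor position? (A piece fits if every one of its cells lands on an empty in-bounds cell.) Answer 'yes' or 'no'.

Answer: no

Derivation:
Check each piece cell at anchor (7, 2):
  offset (0,0) -> (7,2): occupied ('#') -> FAIL
  offset (0,1) -> (7,3): empty -> OK
  offset (1,0) -> (8,2): occupied ('#') -> FAIL
  offset (2,0) -> (9,2): out of bounds -> FAIL
All cells valid: no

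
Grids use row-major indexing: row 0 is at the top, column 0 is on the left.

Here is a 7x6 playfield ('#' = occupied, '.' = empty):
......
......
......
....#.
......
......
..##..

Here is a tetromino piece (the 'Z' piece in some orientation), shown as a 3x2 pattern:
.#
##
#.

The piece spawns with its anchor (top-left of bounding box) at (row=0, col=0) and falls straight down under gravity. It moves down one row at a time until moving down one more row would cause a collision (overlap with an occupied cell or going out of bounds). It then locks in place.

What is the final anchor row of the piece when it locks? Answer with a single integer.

Answer: 4

Derivation:
Spawn at (row=0, col=0). Try each row:
  row 0: fits
  row 1: fits
  row 2: fits
  row 3: fits
  row 4: fits
  row 5: blocked -> lock at row 4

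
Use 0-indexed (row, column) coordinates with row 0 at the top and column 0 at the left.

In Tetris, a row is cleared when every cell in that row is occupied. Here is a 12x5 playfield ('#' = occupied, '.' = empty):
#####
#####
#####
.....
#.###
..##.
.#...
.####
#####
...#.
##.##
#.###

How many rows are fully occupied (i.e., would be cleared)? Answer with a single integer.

Answer: 4

Derivation:
Check each row:
  row 0: 0 empty cells -> FULL (clear)
  row 1: 0 empty cells -> FULL (clear)
  row 2: 0 empty cells -> FULL (clear)
  row 3: 5 empty cells -> not full
  row 4: 1 empty cell -> not full
  row 5: 3 empty cells -> not full
  row 6: 4 empty cells -> not full
  row 7: 1 empty cell -> not full
  row 8: 0 empty cells -> FULL (clear)
  row 9: 4 empty cells -> not full
  row 10: 1 empty cell -> not full
  row 11: 1 empty cell -> not full
Total rows cleared: 4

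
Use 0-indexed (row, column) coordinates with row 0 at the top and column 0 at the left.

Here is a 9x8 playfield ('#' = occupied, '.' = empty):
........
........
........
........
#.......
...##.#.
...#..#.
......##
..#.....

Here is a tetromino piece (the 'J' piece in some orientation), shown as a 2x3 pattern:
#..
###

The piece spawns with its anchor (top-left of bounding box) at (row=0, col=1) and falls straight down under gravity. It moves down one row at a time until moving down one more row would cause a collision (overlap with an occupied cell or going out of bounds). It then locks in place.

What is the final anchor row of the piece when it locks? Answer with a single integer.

Answer: 3

Derivation:
Spawn at (row=0, col=1). Try each row:
  row 0: fits
  row 1: fits
  row 2: fits
  row 3: fits
  row 4: blocked -> lock at row 3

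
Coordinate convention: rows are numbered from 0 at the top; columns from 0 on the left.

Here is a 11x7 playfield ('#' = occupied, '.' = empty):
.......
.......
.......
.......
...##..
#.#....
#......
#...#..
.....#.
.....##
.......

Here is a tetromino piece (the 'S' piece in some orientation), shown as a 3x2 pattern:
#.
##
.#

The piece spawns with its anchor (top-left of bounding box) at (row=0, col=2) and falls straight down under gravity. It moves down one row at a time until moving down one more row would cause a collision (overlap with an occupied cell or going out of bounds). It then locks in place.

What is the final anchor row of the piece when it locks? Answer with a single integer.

Answer: 1

Derivation:
Spawn at (row=0, col=2). Try each row:
  row 0: fits
  row 1: fits
  row 2: blocked -> lock at row 1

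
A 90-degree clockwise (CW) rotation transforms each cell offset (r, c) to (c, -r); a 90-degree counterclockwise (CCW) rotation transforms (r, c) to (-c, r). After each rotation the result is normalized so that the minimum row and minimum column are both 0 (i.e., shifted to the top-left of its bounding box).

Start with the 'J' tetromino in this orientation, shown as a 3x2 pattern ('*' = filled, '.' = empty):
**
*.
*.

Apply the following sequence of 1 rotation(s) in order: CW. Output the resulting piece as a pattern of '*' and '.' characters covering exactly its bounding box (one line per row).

Start:
**
*.
*.
After rotation 1 (CW):
***
..*

Answer: ***
..*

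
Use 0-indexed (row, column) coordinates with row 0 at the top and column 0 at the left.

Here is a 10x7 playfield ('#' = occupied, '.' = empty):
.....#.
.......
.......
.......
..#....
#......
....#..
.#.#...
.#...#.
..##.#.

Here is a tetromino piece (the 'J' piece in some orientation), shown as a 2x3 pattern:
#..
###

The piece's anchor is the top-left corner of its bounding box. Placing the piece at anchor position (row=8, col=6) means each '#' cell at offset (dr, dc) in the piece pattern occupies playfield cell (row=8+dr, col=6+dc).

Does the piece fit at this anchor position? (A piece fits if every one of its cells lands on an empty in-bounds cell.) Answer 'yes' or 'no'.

Check each piece cell at anchor (8, 6):
  offset (0,0) -> (8,6): empty -> OK
  offset (1,0) -> (9,6): empty -> OK
  offset (1,1) -> (9,7): out of bounds -> FAIL
  offset (1,2) -> (9,8): out of bounds -> FAIL
All cells valid: no

Answer: no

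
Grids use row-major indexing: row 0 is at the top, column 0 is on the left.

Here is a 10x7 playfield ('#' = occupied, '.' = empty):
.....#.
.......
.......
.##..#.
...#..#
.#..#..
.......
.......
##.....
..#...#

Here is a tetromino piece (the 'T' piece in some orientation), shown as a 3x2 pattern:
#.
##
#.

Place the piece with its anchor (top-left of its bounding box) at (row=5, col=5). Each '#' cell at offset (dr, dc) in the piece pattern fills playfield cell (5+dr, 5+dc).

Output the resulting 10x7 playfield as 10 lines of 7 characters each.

Answer: .....#.
.......
.......
.##..#.
...#..#
.#..##.
.....##
.....#.
##.....
..#...#

Derivation:
Fill (5+0,5+0) = (5,5)
Fill (5+1,5+0) = (6,5)
Fill (5+1,5+1) = (6,6)
Fill (5+2,5+0) = (7,5)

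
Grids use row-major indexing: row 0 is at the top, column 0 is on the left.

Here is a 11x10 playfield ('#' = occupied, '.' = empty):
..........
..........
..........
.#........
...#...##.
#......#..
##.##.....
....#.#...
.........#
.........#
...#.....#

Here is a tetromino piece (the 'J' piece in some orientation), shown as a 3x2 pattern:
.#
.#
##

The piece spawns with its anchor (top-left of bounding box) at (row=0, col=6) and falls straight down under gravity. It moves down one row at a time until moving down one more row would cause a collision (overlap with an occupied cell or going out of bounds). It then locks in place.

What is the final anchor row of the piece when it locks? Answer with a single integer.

Spawn at (row=0, col=6). Try each row:
  row 0: fits
  row 1: fits
  row 2: blocked -> lock at row 1

Answer: 1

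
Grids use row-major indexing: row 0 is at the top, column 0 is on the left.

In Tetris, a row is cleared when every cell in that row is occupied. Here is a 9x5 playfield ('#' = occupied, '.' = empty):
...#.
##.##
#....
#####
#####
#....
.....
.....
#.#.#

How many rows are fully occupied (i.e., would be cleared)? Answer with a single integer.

Answer: 2

Derivation:
Check each row:
  row 0: 4 empty cells -> not full
  row 1: 1 empty cell -> not full
  row 2: 4 empty cells -> not full
  row 3: 0 empty cells -> FULL (clear)
  row 4: 0 empty cells -> FULL (clear)
  row 5: 4 empty cells -> not full
  row 6: 5 empty cells -> not full
  row 7: 5 empty cells -> not full
  row 8: 2 empty cells -> not full
Total rows cleared: 2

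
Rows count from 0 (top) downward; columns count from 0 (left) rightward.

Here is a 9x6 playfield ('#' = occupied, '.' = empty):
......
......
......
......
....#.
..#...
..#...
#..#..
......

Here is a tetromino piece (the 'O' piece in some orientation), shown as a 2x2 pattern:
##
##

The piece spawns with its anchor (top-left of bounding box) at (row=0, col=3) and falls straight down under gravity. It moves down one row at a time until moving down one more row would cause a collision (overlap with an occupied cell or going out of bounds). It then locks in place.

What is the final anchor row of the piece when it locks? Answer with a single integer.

Spawn at (row=0, col=3). Try each row:
  row 0: fits
  row 1: fits
  row 2: fits
  row 3: blocked -> lock at row 2

Answer: 2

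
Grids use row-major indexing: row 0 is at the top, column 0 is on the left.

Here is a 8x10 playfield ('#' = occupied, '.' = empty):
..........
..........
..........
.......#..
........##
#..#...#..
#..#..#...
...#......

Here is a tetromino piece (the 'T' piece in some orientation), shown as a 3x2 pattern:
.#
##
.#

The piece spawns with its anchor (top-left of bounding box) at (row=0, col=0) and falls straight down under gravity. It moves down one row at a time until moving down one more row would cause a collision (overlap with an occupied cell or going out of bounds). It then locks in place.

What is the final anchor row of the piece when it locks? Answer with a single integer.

Spawn at (row=0, col=0). Try each row:
  row 0: fits
  row 1: fits
  row 2: fits
  row 3: fits
  row 4: blocked -> lock at row 3

Answer: 3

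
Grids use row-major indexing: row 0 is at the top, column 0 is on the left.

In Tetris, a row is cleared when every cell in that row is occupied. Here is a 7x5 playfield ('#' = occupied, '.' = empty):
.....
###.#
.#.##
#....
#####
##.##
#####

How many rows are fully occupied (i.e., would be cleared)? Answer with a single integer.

Check each row:
  row 0: 5 empty cells -> not full
  row 1: 1 empty cell -> not full
  row 2: 2 empty cells -> not full
  row 3: 4 empty cells -> not full
  row 4: 0 empty cells -> FULL (clear)
  row 5: 1 empty cell -> not full
  row 6: 0 empty cells -> FULL (clear)
Total rows cleared: 2

Answer: 2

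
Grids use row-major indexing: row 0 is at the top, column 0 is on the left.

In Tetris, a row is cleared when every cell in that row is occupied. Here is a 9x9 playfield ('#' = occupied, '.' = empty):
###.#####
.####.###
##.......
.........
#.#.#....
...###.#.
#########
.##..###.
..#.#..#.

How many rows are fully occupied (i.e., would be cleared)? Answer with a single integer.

Check each row:
  row 0: 1 empty cell -> not full
  row 1: 2 empty cells -> not full
  row 2: 7 empty cells -> not full
  row 3: 9 empty cells -> not full
  row 4: 6 empty cells -> not full
  row 5: 5 empty cells -> not full
  row 6: 0 empty cells -> FULL (clear)
  row 7: 4 empty cells -> not full
  row 8: 6 empty cells -> not full
Total rows cleared: 1

Answer: 1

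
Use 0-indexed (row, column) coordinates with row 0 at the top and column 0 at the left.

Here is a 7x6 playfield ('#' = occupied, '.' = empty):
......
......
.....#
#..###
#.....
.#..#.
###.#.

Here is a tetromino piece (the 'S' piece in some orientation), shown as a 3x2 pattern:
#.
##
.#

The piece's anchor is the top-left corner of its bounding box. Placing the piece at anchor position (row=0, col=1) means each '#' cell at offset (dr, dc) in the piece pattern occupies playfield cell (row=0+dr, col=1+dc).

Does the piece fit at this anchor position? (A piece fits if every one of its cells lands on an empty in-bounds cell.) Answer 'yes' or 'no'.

Check each piece cell at anchor (0, 1):
  offset (0,0) -> (0,1): empty -> OK
  offset (1,0) -> (1,1): empty -> OK
  offset (1,1) -> (1,2): empty -> OK
  offset (2,1) -> (2,2): empty -> OK
All cells valid: yes

Answer: yes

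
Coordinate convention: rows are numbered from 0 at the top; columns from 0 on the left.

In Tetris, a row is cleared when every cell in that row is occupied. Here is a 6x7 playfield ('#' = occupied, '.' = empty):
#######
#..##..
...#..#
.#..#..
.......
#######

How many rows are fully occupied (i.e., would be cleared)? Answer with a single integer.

Answer: 2

Derivation:
Check each row:
  row 0: 0 empty cells -> FULL (clear)
  row 1: 4 empty cells -> not full
  row 2: 5 empty cells -> not full
  row 3: 5 empty cells -> not full
  row 4: 7 empty cells -> not full
  row 5: 0 empty cells -> FULL (clear)
Total rows cleared: 2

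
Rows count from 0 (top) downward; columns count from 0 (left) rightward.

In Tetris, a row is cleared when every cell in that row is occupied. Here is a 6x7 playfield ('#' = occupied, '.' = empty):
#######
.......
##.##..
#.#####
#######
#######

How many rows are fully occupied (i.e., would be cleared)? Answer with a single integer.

Answer: 3

Derivation:
Check each row:
  row 0: 0 empty cells -> FULL (clear)
  row 1: 7 empty cells -> not full
  row 2: 3 empty cells -> not full
  row 3: 1 empty cell -> not full
  row 4: 0 empty cells -> FULL (clear)
  row 5: 0 empty cells -> FULL (clear)
Total rows cleared: 3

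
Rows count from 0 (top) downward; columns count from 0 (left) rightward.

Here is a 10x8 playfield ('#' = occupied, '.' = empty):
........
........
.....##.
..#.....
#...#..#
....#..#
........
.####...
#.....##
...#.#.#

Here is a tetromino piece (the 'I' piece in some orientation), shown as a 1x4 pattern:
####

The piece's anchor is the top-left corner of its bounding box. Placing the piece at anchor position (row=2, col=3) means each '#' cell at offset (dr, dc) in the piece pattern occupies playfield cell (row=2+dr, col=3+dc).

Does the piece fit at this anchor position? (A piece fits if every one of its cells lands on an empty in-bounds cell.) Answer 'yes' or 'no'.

Check each piece cell at anchor (2, 3):
  offset (0,0) -> (2,3): empty -> OK
  offset (0,1) -> (2,4): empty -> OK
  offset (0,2) -> (2,5): occupied ('#') -> FAIL
  offset (0,3) -> (2,6): occupied ('#') -> FAIL
All cells valid: no

Answer: no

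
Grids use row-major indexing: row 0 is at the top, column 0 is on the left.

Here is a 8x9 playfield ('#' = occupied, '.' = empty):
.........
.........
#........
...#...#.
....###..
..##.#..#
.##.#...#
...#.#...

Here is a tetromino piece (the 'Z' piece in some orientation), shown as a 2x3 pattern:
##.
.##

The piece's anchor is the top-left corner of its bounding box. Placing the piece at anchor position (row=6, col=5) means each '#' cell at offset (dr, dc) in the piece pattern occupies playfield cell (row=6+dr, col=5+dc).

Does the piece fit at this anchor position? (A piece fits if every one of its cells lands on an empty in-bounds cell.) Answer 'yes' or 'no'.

Answer: yes

Derivation:
Check each piece cell at anchor (6, 5):
  offset (0,0) -> (6,5): empty -> OK
  offset (0,1) -> (6,6): empty -> OK
  offset (1,1) -> (7,6): empty -> OK
  offset (1,2) -> (7,7): empty -> OK
All cells valid: yes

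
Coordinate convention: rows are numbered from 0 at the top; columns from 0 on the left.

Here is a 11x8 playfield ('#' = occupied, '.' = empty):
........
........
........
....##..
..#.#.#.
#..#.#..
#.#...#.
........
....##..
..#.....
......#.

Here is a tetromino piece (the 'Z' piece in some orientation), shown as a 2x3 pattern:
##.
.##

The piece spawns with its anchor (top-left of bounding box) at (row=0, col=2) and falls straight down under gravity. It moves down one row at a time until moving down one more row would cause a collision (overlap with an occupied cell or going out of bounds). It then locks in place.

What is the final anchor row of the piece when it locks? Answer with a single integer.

Spawn at (row=0, col=2). Try each row:
  row 0: fits
  row 1: fits
  row 2: blocked -> lock at row 1

Answer: 1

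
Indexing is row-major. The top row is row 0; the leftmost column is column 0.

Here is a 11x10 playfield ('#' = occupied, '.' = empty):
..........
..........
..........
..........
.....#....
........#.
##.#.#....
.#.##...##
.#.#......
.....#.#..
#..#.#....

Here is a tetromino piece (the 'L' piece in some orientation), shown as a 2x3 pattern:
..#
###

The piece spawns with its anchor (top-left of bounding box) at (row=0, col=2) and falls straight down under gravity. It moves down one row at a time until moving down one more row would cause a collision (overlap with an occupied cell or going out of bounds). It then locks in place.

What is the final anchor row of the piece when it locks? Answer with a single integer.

Spawn at (row=0, col=2). Try each row:
  row 0: fits
  row 1: fits
  row 2: fits
  row 3: fits
  row 4: fits
  row 5: blocked -> lock at row 4

Answer: 4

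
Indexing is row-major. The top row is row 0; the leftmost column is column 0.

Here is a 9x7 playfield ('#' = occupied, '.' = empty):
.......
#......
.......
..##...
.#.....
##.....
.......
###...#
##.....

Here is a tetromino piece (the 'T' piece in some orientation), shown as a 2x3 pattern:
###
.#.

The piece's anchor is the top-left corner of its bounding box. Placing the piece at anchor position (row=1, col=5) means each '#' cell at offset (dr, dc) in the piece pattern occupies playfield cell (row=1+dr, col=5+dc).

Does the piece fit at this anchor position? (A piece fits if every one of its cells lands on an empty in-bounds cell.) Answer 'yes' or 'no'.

Answer: no

Derivation:
Check each piece cell at anchor (1, 5):
  offset (0,0) -> (1,5): empty -> OK
  offset (0,1) -> (1,6): empty -> OK
  offset (0,2) -> (1,7): out of bounds -> FAIL
  offset (1,1) -> (2,6): empty -> OK
All cells valid: no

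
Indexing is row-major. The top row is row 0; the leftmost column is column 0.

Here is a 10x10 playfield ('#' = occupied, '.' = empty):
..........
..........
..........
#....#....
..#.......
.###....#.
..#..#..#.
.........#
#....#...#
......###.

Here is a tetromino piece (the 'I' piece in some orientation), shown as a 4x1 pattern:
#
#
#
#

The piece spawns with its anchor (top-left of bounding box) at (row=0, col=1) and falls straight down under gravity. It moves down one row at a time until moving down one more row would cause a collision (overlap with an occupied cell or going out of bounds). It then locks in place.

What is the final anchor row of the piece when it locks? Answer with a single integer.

Spawn at (row=0, col=1). Try each row:
  row 0: fits
  row 1: fits
  row 2: blocked -> lock at row 1

Answer: 1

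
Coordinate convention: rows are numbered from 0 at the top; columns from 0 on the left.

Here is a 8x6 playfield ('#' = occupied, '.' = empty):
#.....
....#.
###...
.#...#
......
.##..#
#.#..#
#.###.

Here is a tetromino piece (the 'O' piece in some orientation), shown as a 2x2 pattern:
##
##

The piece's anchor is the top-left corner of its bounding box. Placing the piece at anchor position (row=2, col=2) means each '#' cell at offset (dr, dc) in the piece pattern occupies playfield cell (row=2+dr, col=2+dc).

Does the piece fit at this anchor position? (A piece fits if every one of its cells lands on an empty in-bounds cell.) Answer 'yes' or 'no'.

Answer: no

Derivation:
Check each piece cell at anchor (2, 2):
  offset (0,0) -> (2,2): occupied ('#') -> FAIL
  offset (0,1) -> (2,3): empty -> OK
  offset (1,0) -> (3,2): empty -> OK
  offset (1,1) -> (3,3): empty -> OK
All cells valid: no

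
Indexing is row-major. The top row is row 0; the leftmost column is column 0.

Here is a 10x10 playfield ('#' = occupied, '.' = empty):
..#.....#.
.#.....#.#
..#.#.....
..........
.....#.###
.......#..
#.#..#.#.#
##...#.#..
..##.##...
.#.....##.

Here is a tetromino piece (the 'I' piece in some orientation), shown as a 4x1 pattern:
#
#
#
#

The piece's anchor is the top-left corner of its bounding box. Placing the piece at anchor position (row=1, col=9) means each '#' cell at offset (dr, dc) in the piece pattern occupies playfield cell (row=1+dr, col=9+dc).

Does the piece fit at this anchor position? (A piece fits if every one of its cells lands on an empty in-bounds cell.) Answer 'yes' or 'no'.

Check each piece cell at anchor (1, 9):
  offset (0,0) -> (1,9): occupied ('#') -> FAIL
  offset (1,0) -> (2,9): empty -> OK
  offset (2,0) -> (3,9): empty -> OK
  offset (3,0) -> (4,9): occupied ('#') -> FAIL
All cells valid: no

Answer: no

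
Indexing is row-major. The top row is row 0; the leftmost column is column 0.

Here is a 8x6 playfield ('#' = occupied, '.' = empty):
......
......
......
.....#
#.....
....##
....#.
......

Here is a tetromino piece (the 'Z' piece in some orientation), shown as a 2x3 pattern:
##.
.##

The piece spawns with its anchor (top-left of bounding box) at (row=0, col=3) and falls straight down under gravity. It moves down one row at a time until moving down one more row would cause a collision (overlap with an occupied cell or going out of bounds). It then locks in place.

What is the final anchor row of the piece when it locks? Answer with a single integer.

Spawn at (row=0, col=3). Try each row:
  row 0: fits
  row 1: fits
  row 2: blocked -> lock at row 1

Answer: 1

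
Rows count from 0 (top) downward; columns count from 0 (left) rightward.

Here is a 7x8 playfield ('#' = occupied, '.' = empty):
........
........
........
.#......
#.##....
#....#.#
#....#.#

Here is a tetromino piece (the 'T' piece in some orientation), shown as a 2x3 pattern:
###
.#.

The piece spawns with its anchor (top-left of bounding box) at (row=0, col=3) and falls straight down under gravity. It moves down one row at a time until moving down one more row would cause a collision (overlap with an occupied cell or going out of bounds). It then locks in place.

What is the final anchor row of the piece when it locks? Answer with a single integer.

Answer: 3

Derivation:
Spawn at (row=0, col=3). Try each row:
  row 0: fits
  row 1: fits
  row 2: fits
  row 3: fits
  row 4: blocked -> lock at row 3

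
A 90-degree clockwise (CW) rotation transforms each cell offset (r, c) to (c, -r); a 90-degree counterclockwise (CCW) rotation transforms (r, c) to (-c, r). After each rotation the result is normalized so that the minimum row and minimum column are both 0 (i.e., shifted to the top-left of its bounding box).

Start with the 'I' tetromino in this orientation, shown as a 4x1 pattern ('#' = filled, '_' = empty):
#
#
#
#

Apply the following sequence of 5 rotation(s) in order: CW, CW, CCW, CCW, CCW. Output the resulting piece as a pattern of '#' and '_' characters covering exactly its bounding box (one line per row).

Answer: ####

Derivation:
Start:
#
#
#
#
After rotation 1 (CW):
####
After rotation 2 (CW):
#
#
#
#
After rotation 3 (CCW):
####
After rotation 4 (CCW):
#
#
#
#
After rotation 5 (CCW):
####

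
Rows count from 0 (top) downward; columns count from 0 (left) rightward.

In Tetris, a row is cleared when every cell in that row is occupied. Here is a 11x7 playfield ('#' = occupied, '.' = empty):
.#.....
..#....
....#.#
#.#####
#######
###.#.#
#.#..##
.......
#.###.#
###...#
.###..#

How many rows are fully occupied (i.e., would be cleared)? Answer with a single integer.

Answer: 1

Derivation:
Check each row:
  row 0: 6 empty cells -> not full
  row 1: 6 empty cells -> not full
  row 2: 5 empty cells -> not full
  row 3: 1 empty cell -> not full
  row 4: 0 empty cells -> FULL (clear)
  row 5: 2 empty cells -> not full
  row 6: 3 empty cells -> not full
  row 7: 7 empty cells -> not full
  row 8: 2 empty cells -> not full
  row 9: 3 empty cells -> not full
  row 10: 3 empty cells -> not full
Total rows cleared: 1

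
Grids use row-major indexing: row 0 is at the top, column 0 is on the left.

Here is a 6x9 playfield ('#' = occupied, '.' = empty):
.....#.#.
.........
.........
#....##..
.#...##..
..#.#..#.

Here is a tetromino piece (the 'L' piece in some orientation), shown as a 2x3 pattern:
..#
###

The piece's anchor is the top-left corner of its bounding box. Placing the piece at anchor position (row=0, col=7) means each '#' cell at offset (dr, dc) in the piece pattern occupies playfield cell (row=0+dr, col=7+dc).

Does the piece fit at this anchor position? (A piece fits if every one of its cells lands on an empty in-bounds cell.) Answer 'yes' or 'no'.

Answer: no

Derivation:
Check each piece cell at anchor (0, 7):
  offset (0,2) -> (0,9): out of bounds -> FAIL
  offset (1,0) -> (1,7): empty -> OK
  offset (1,1) -> (1,8): empty -> OK
  offset (1,2) -> (1,9): out of bounds -> FAIL
All cells valid: no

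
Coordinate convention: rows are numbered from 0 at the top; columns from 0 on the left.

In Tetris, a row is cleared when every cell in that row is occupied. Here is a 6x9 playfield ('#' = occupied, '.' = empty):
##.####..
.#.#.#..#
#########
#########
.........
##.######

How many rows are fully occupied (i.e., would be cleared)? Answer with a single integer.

Check each row:
  row 0: 3 empty cells -> not full
  row 1: 5 empty cells -> not full
  row 2: 0 empty cells -> FULL (clear)
  row 3: 0 empty cells -> FULL (clear)
  row 4: 9 empty cells -> not full
  row 5: 1 empty cell -> not full
Total rows cleared: 2

Answer: 2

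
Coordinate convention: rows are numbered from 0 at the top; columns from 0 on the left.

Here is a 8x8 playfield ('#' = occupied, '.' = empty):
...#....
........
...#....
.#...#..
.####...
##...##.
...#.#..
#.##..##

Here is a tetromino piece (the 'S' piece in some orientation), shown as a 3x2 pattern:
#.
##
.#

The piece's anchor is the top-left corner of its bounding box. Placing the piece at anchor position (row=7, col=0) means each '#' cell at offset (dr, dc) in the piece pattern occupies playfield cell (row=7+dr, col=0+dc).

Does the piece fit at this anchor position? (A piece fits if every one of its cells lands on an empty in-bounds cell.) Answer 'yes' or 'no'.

Answer: no

Derivation:
Check each piece cell at anchor (7, 0):
  offset (0,0) -> (7,0): occupied ('#') -> FAIL
  offset (1,0) -> (8,0): out of bounds -> FAIL
  offset (1,1) -> (8,1): out of bounds -> FAIL
  offset (2,1) -> (9,1): out of bounds -> FAIL
All cells valid: no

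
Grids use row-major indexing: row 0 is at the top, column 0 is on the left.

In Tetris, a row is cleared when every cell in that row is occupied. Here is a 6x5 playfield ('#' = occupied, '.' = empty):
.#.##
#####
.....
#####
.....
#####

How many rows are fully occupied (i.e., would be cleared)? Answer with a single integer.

Check each row:
  row 0: 2 empty cells -> not full
  row 1: 0 empty cells -> FULL (clear)
  row 2: 5 empty cells -> not full
  row 3: 0 empty cells -> FULL (clear)
  row 4: 5 empty cells -> not full
  row 5: 0 empty cells -> FULL (clear)
Total rows cleared: 3

Answer: 3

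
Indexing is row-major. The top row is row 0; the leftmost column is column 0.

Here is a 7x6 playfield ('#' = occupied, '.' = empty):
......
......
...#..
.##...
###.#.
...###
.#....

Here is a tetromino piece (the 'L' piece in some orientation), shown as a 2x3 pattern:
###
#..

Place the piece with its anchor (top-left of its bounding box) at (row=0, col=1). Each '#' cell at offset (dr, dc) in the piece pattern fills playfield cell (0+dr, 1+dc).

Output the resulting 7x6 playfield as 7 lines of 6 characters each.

Fill (0+0,1+0) = (0,1)
Fill (0+0,1+1) = (0,2)
Fill (0+0,1+2) = (0,3)
Fill (0+1,1+0) = (1,1)

Answer: .###..
.#....
...#..
.##...
###.#.
...###
.#....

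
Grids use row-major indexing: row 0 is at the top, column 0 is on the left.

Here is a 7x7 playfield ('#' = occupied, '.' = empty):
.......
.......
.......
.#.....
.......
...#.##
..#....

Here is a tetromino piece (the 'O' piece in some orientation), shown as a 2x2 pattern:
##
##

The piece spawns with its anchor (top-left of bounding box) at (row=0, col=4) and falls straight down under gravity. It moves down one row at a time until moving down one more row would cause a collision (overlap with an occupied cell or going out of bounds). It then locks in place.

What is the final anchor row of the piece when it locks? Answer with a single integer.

Spawn at (row=0, col=4). Try each row:
  row 0: fits
  row 1: fits
  row 2: fits
  row 3: fits
  row 4: blocked -> lock at row 3

Answer: 3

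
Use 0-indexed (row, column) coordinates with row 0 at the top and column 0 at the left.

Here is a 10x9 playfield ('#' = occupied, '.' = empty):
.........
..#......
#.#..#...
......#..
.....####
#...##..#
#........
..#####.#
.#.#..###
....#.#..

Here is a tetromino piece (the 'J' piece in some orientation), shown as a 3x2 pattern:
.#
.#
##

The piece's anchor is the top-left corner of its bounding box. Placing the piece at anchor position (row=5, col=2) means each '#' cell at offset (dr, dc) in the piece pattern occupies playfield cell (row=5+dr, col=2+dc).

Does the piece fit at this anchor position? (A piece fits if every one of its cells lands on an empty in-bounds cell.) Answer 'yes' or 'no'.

Answer: no

Derivation:
Check each piece cell at anchor (5, 2):
  offset (0,1) -> (5,3): empty -> OK
  offset (1,1) -> (6,3): empty -> OK
  offset (2,0) -> (7,2): occupied ('#') -> FAIL
  offset (2,1) -> (7,3): occupied ('#') -> FAIL
All cells valid: no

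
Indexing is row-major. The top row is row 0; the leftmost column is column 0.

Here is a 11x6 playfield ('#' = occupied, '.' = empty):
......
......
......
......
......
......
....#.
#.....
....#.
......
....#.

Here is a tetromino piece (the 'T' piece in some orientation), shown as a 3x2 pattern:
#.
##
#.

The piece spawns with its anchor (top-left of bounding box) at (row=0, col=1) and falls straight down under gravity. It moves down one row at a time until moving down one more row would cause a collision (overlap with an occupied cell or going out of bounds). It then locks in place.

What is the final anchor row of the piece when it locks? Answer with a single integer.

Spawn at (row=0, col=1). Try each row:
  row 0: fits
  row 1: fits
  row 2: fits
  row 3: fits
  row 4: fits
  row 5: fits
  row 6: fits
  row 7: fits
  row 8: fits
  row 9: blocked -> lock at row 8

Answer: 8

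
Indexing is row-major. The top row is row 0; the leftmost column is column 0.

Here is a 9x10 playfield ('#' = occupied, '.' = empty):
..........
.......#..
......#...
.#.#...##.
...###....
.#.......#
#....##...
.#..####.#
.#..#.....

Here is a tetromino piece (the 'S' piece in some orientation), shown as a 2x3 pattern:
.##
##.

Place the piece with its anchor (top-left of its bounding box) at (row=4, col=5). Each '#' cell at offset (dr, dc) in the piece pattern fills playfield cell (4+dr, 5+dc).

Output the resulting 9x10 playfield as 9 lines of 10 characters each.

Answer: ..........
.......#..
......#...
.#.#...##.
...#####..
.#...##..#
#....##...
.#..####.#
.#..#.....

Derivation:
Fill (4+0,5+1) = (4,6)
Fill (4+0,5+2) = (4,7)
Fill (4+1,5+0) = (5,5)
Fill (4+1,5+1) = (5,6)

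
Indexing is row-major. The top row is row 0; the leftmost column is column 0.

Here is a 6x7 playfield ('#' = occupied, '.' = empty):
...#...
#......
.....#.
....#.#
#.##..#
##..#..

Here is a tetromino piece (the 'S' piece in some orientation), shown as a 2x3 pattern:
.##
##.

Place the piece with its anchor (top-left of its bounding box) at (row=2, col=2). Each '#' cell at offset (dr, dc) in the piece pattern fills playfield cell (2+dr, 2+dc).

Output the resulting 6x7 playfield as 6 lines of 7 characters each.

Fill (2+0,2+1) = (2,3)
Fill (2+0,2+2) = (2,4)
Fill (2+1,2+0) = (3,2)
Fill (2+1,2+1) = (3,3)

Answer: ...#...
#......
...###.
..###.#
#.##..#
##..#..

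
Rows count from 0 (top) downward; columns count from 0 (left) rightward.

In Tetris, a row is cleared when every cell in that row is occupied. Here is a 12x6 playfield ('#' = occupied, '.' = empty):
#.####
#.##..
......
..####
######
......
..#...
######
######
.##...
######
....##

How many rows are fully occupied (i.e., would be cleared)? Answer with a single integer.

Check each row:
  row 0: 1 empty cell -> not full
  row 1: 3 empty cells -> not full
  row 2: 6 empty cells -> not full
  row 3: 2 empty cells -> not full
  row 4: 0 empty cells -> FULL (clear)
  row 5: 6 empty cells -> not full
  row 6: 5 empty cells -> not full
  row 7: 0 empty cells -> FULL (clear)
  row 8: 0 empty cells -> FULL (clear)
  row 9: 4 empty cells -> not full
  row 10: 0 empty cells -> FULL (clear)
  row 11: 4 empty cells -> not full
Total rows cleared: 4

Answer: 4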